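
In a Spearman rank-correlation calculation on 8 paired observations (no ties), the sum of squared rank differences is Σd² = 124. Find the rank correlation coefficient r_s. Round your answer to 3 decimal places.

ρ = 1 − 6Σd² / [n(n²−1)] = 1 − 6×124 / (8×63)
  = 1 − 744/504 = 1 − 1.4762 ≈ -0.476

-0.476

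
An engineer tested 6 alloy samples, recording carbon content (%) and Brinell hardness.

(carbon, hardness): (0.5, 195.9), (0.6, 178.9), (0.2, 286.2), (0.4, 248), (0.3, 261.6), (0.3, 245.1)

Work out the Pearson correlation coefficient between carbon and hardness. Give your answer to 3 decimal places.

n = 6, Σx = 2.3, Σy = 1415.7, Σx² = 0.99, Σy² = 342305.03, Σxy = 513.74
nΣxy − ΣxΣy = 3082.44 − 3256.11 = -173.67
nΣx² − (Σx)² = 5.94 − 5.29 = 0.65; nΣy² − (Σy)² = 2053830.18 − 2004206.49 = 49623.69
r = -173.67 / √(0.65 × 49623.69) = -173.67 / 179.5979 ≈ -0.967

-0.967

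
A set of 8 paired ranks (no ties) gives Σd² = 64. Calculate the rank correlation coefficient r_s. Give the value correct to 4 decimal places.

ρ = 1 − 6Σd² / [n(n²−1)] = 1 − 6×64 / (8×63)
  = 1 − 384/504 = 1 − 0.76190 ≈ 0.2381

0.2381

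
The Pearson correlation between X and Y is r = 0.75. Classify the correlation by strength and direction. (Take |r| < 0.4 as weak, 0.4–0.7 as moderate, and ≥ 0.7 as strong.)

r = 0.75 > 0 so the relationship is positive.
|r| = 0.75, which falls in the strong range.

strong positive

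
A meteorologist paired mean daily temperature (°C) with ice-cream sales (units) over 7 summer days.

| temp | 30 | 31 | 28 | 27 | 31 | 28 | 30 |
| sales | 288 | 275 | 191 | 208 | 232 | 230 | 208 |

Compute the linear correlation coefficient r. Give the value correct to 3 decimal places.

0.595

n = 7, Σx = 205, Σy = 1632, Σx² = 6019, Σy² = 388302, Σxy = 48001
nΣxy − ΣxΣy = 336007 − 334560 = 1447
nΣx² − (Σx)² = 42133 − 42025 = 108; nΣy² − (Σy)² = 2718114 − 2663424 = 54690
r = 1447 / √(108 × 54690) = 1447 / 2430.3333 ≈ 0.595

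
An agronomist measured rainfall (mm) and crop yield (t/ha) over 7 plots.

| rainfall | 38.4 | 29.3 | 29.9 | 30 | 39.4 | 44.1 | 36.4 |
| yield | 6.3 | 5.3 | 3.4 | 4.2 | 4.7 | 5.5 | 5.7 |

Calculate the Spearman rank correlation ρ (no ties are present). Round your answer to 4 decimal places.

Rank rainfall: 5, 1, 2, 3, 6, 7, 4
Rank yield: 7, 4, 1, 2, 3, 5, 6
d = rank(rainfall) − rank(yield): -2, -3, 1, 1, 3, 2, -2; Σd² = 32
ρ = 1 − 6Σd² / [n(n²−1)] = 1 − 6×32 / (7×48) = 1 − 192/336 ≈ 0.4286

0.4286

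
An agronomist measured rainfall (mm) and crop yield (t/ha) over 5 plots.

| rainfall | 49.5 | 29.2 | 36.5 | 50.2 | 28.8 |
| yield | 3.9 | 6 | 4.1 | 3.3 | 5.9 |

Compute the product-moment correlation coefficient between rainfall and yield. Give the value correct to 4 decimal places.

n = 5, Σx = 194.2, Σy = 23.2, Σx² = 7984.62, Σy² = 113.72, Σxy = 853.48
nΣxy − ΣxΣy = 4267.4 − 4505.44 = -238.04
nΣx² − (Σx)² = 39923.1 − 37713.64 = 2209.46; nΣy² − (Σy)² = 568.6 − 538.24 = 30.36
r = -238.04 / √(2209.46 × 30.36) = -238.04 / 258.9965 ≈ -0.9191

-0.9191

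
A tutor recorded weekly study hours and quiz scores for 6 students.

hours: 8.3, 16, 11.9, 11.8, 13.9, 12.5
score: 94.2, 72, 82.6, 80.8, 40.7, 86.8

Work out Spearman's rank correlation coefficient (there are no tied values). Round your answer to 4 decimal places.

Rank hours: 1, 6, 3, 2, 5, 4
Rank score: 6, 2, 4, 3, 1, 5
d = rank(hours) − rank(score): -5, 4, -1, -1, 4, -1; Σd² = 60
ρ = 1 − 6Σd² / [n(n²−1)] = 1 − 6×60 / (6×35) = 1 − 360/210 ≈ -0.7143

-0.7143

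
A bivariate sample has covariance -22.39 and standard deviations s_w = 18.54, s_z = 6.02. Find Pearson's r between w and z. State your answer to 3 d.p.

r = Cov(w,z) / (s_w · s_z) = -22.39 / (18.54 × 6.02)
  = -22.39 / 111.6108 ≈ -0.201

-0.201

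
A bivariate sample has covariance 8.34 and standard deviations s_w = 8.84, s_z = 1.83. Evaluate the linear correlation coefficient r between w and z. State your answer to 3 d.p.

r = Cov(w,z) / (s_w · s_z) = 8.34 / (8.84 × 1.83)
  = 8.34 / 16.1772 ≈ 0.516

0.516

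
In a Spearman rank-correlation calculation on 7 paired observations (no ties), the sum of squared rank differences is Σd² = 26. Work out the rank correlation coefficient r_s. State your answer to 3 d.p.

0.536

ρ = 1 − 6Σd² / [n(n²−1)] = 1 − 6×26 / (7×48)
  = 1 − 156/336 = 1 − 0.4643 ≈ 0.536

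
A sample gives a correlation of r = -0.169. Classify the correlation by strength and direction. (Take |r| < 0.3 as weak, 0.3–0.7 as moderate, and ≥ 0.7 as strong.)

weak negative

r = -0.169 < 0 so the relationship is negative.
|r| = 0.169, which falls in the weak range.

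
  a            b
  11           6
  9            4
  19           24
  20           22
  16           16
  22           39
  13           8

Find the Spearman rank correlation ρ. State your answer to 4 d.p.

Rank a: 2, 1, 5, 6, 4, 7, 3
Rank b: 2, 1, 6, 5, 4, 7, 3
d = rank(a) − rank(b): 0, 0, -1, 1, 0, 0, 0; Σd² = 2
ρ = 1 − 6Σd² / [n(n²−1)] = 1 − 6×2 / (7×48) = 1 − 12/336 ≈ 0.9643

0.9643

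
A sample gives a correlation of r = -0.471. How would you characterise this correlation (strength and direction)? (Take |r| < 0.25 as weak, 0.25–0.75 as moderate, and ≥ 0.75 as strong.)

r = -0.471 < 0 so the relationship is negative.
|r| = 0.471, which falls in the moderate range.

moderate negative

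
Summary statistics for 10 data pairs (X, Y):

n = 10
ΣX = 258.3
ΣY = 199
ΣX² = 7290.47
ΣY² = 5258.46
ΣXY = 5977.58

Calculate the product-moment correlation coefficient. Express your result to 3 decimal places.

0.934

r = (nΣXY − ΣXΣY) / √[(nΣX² − (ΣX)²)(nΣY² − (ΣY)²)]
Numerator: 10×5977.58 − 258.3×199 = 8374.1
Denominator: √[(72904.7 − 66718.89)(52584.6 − 39601)] = √[6185.81 × 12983.6] = 8961.8125
r = 8374.1 / 8961.8125 ≈ 0.934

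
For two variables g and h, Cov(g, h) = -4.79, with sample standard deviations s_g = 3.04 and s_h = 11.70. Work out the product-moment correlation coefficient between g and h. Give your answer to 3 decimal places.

r = Cov(g,h) / (s_g · s_h) = -4.79 / (3.04 × 11.70)
  = -4.79 / 35.5680 ≈ -0.135

-0.135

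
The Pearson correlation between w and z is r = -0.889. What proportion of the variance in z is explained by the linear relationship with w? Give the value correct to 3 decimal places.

0.790

r² = (-0.889)² = 0.790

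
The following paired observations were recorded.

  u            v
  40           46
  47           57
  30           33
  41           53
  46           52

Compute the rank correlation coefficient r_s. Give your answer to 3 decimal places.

Rank u: 2, 5, 1, 3, 4
Rank v: 2, 5, 1, 4, 3
d = rank(u) − rank(v): 0, 0, 0, -1, 1; Σd² = 2
ρ = 1 − 6Σd² / [n(n²−1)] = 1 − 6×2 / (5×24) = 1 − 12/120 ≈ 0.900

0.900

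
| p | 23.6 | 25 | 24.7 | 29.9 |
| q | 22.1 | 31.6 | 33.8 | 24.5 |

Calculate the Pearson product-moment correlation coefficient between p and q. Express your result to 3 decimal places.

n = 4, Σp = 103.2, Σq = 112, Σp² = 2686.06, Σq² = 3229.66, Σpq = 2878.97
nΣpq − ΣpΣq = 11515.88 − 11558.4 = -42.52
nΣp² − (Σp)² = 10744.24 − 10650.24 = 94; nΣq² − (Σq)² = 12918.64 − 12544 = 374.64
r = -42.52 / √(94 × 374.64) = -42.52 / 187.6597 ≈ -0.227

-0.227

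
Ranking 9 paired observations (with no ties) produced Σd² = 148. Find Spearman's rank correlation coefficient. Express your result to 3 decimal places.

ρ = 1 − 6Σd² / [n(n²−1)] = 1 − 6×148 / (9×80)
  = 1 − 888/720 = 1 − 1.2333 ≈ -0.233

-0.233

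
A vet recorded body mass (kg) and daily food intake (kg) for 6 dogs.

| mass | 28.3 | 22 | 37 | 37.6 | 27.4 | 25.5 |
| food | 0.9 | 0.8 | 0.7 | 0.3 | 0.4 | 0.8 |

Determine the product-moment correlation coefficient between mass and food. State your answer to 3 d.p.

-0.516

n = 6, Σx = 177.8, Σy = 3.9, Σx² = 5468.66, Σy² = 2.83, Σxy = 111.61
nΣxy − ΣxΣy = 669.66 − 693.42 = -23.76
nΣx² − (Σx)² = 32811.96 − 31612.84 = 1199.12; nΣy² − (Σy)² = 16.98 − 15.21 = 1.77
r = -23.76 / √(1199.12 × 1.77) = -23.76 / 46.0700 ≈ -0.516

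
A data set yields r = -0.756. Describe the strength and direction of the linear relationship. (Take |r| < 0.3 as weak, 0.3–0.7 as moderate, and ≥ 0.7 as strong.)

r = -0.756 < 0 so the relationship is negative.
|r| = 0.756, which falls in the strong range.

strong negative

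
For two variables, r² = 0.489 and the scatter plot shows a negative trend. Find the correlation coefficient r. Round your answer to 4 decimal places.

|r| = √0.489 = 0.6993
The association is negative, so r = −0.6993.

-0.6993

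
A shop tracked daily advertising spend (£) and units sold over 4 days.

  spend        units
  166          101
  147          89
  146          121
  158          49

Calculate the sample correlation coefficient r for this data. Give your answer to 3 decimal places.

n = 4, Σx = 617, Σy = 360, Σx² = 95445, Σy² = 35164, Σxy = 55257
nΣxy − ΣxΣy = 221028 − 222120 = -1092
nΣx² − (Σx)² = 381780 − 380689 = 1091; nΣy² − (Σy)² = 140656 − 129600 = 11056
r = -1092 / √(1091 × 11056) = -1092 / 3473.0528 ≈ -0.314

-0.314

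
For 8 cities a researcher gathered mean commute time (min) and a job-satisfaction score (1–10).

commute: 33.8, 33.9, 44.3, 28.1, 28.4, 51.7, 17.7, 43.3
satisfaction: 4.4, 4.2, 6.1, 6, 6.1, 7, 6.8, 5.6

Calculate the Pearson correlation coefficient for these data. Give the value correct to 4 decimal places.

0.0515

n = 8, Σx = 281.2, Σy = 46.2, Σx² = 10711.38, Σy² = 274.02, Σxy = 1627.91
nΣxy − ΣxΣy = 13023.28 − 12991.44 = 31.84
nΣx² − (Σx)² = 85691.04 − 79073.44 = 6617.6; nΣy² − (Σy)² = 2192.16 − 2134.44 = 57.72
r = 31.84 / √(6617.6 × 57.72) = 31.84 / 618.0355 ≈ 0.0515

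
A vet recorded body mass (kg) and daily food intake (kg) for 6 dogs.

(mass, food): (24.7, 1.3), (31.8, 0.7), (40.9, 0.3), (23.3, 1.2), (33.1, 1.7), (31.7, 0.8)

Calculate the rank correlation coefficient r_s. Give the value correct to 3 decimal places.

Rank mass: 2, 4, 6, 1, 5, 3
Rank food: 5, 2, 1, 4, 6, 3
d = rank(mass) − rank(food): -3, 2, 5, -3, -1, 0; Σd² = 48
ρ = 1 − 6Σd² / [n(n²−1)] = 1 − 6×48 / (6×35) = 1 − 288/210 ≈ -0.371

-0.371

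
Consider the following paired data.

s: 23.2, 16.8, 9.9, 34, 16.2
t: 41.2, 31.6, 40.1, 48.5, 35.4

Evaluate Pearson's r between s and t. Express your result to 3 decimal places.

0.713

n = 5, Σs = 100.1, Σt = 196.8, Σs² = 2336.93, Σt² = 7909.42, Σst = 4106.19
nΣst − ΣsΣt = 20530.95 − 19699.68 = 831.27
nΣs² − (Σs)² = 11684.65 − 10020.01 = 1664.64; nΣt² − (Σt)² = 39547.1 − 38730.24 = 816.86
r = 831.27 / √(1664.64 × 816.86) = 831.27 / 1166.0951 ≈ 0.713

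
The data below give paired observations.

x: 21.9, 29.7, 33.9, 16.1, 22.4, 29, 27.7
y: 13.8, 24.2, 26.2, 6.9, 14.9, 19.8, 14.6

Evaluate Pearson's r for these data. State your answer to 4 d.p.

0.9371

n = 7, Σx = 180.7, Σy = 120.4, Σx² = 4880.17, Σy² = 2337.34, Σxy = 3332.61
nΣxy − ΣxΣy = 23328.27 − 21756.28 = 1571.99
nΣx² − (Σx)² = 34161.19 − 32652.49 = 1508.7; nΣy² − (Σy)² = 16361.38 − 14496.16 = 1865.22
r = 1571.99 / √(1508.7 × 1865.22) = 1571.99 / 1677.5153 ≈ 0.9371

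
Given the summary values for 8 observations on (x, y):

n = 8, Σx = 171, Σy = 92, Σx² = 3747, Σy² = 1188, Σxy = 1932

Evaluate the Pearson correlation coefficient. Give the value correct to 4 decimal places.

-0.3157

r = (nΣxy − ΣxΣy) / √[(nΣx² − (Σx)²)(nΣy² − (Σy)²)]
Numerator: 8×1932 − 171×92 = -276
Denominator: √[(29976 − 29241)(9504 − 8464)] = √[735 × 1040] = 874.2997
r = -276 / 874.2997 ≈ -0.3157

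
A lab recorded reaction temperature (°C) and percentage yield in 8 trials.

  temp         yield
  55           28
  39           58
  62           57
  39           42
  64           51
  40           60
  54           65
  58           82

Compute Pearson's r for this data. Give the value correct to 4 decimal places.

0.1236

n = 8, Σx = 411, Σy = 443, Σx² = 21887, Σy² = 26311, Σxy = 22904
nΣxy − ΣxΣy = 183232 − 182073 = 1159
nΣx² − (Σx)² = 175096 − 168921 = 6175; nΣy² − (Σy)² = 210488 − 196249 = 14239
r = 1159 / √(6175 × 14239) = 1159 / 9376.8771 ≈ 0.1236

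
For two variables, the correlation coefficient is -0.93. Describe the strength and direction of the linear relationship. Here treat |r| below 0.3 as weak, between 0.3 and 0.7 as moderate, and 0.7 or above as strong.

strong negative

r = -0.93 < 0 so the relationship is negative.
|r| = 0.93, which falls in the strong range.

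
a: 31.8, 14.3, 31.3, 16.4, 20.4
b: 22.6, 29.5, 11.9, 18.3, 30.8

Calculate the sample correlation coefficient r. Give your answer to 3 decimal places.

n = 5, Σa = 114.2, Σb = 113.1, Σa² = 2880.54, Σb² = 2806.15, Σab = 2441.44
nΣab − ΣaΣb = 12207.2 − 12916.02 = -708.82
nΣa² − (Σa)² = 14402.7 − 13041.64 = 1361.06; nΣb² − (Σb)² = 14030.75 − 12791.61 = 1239.14
r = -708.82 / √(1361.06 × 1239.14) = -708.82 / 1298.6700 ≈ -0.546

-0.546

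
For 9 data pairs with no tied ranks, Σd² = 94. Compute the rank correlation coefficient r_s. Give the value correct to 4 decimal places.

ρ = 1 − 6Σd² / [n(n²−1)] = 1 − 6×94 / (9×80)
  = 1 − 564/720 = 1 − 0.78333 ≈ 0.2167

0.2167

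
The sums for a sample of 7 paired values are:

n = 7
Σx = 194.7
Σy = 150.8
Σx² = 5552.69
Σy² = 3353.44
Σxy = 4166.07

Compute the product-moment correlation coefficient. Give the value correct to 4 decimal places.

-0.2362

r = (nΣxy − ΣxΣy) / √[(nΣx² − (Σx)²)(nΣy² − (Σy)²)]
Numerator: 7×4166.07 − 194.7×150.8 = -198.27
Denominator: √[(38868.83 − 37908.09)(23474.08 − 22740.64)] = √[960.74 × 733.44] = 839.4314
r = -198.27 / 839.4314 ≈ -0.2362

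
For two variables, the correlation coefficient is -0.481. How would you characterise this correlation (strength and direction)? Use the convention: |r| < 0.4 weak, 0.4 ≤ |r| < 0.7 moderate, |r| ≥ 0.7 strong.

moderate negative

r = -0.481 < 0 so the relationship is negative.
|r| = 0.481, which falls in the moderate range.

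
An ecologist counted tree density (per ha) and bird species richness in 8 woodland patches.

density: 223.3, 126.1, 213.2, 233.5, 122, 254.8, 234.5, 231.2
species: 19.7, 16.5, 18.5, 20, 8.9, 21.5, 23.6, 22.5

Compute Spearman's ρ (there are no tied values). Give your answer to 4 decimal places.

0.8810

Rank density: 4, 2, 3, 6, 1, 8, 7, 5
Rank species: 4, 2, 3, 5, 1, 6, 8, 7
d = rank(density) − rank(species): 0, 0, 0, 1, 0, 2, -1, -2; Σd² = 10
ρ = 1 − 6Σd² / [n(n²−1)] = 1 − 6×10 / (8×63) = 1 − 60/504 ≈ 0.8810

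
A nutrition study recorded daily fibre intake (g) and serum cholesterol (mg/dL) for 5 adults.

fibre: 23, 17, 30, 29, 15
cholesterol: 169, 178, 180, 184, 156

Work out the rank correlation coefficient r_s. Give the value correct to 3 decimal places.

Rank fibre: 3, 2, 5, 4, 1
Rank cholesterol: 2, 3, 4, 5, 1
d = rank(fibre) − rank(cholesterol): 1, -1, 1, -1, 0; Σd² = 4
ρ = 1 − 6Σd² / [n(n²−1)] = 1 − 6×4 / (5×24) = 1 − 24/120 ≈ 0.800

0.800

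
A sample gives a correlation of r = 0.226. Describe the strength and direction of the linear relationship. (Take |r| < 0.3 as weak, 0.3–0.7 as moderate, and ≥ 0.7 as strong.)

r = 0.226 > 0 so the relationship is positive.
|r| = 0.226, which falls in the weak range.

weak positive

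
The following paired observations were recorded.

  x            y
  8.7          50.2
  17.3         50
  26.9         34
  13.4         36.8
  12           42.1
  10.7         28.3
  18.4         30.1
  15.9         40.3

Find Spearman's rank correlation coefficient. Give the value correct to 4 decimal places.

Rank x: 1, 6, 8, 4, 3, 2, 7, 5
Rank y: 8, 7, 3, 4, 6, 1, 2, 5
d = rank(x) − rank(y): -7, -1, 5, 0, -3, 1, 5, 0; Σd² = 110
ρ = 1 − 6Σd² / [n(n²−1)] = 1 − 6×110 / (8×63) = 1 − 660/504 ≈ -0.3095

-0.3095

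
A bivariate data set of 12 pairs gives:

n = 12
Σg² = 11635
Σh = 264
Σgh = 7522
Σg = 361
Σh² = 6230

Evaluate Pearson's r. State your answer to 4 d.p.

-0.7345

r = (nΣgh − ΣgΣh) / √[(nΣg² − (Σg)²)(nΣh² − (Σh)²)]
Numerator: 12×7522 − 361×264 = -5040
Denominator: √[(139620 − 130321)(74760 − 69696)] = √[9299 × 5064] = 6862.2253
r = -5040 / 6862.2253 ≈ -0.7345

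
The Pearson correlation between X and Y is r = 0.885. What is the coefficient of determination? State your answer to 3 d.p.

r² = (0.885)² = 0.783

0.783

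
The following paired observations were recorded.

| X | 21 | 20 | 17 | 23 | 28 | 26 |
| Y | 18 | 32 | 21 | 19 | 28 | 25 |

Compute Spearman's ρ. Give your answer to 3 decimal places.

0.143

Rank X: 3, 2, 1, 4, 6, 5
Rank Y: 1, 6, 3, 2, 5, 4
d = rank(X) − rank(Y): 2, -4, -2, 2, 1, 1; Σd² = 30
ρ = 1 − 6Σd² / [n(n²−1)] = 1 − 6×30 / (6×35) = 1 − 180/210 ≈ 0.143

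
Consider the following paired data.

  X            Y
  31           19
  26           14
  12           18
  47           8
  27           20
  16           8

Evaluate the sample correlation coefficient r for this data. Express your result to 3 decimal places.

-0.276

n = 6, ΣX = 159, ΣY = 87, ΣX² = 4975, ΣY² = 1409, ΣXY = 2213
nΣXY − ΣXΣY = 13278 − 13833 = -555
nΣX² − (ΣX)² = 29850 − 25281 = 4569; nΣY² − (ΣY)² = 8454 − 7569 = 885
r = -555 / √(4569 × 885) = -555 / 2010.8618 ≈ -0.276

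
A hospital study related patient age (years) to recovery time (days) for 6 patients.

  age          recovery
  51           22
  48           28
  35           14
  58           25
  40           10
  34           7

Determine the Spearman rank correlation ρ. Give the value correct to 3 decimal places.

Rank age: 5, 4, 2, 6, 3, 1
Rank recovery: 4, 6, 3, 5, 2, 1
d = rank(age) − rank(recovery): 1, -2, -1, 1, 1, 0; Σd² = 8
ρ = 1 − 6Σd² / [n(n²−1)] = 1 − 6×8 / (6×35) = 1 − 48/210 ≈ 0.771

0.771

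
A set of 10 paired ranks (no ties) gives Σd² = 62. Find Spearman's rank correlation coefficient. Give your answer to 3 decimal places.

ρ = 1 − 6Σd² / [n(n²−1)] = 1 − 6×62 / (10×99)
  = 1 − 372/990 = 1 − 0.3758 ≈ 0.624

0.624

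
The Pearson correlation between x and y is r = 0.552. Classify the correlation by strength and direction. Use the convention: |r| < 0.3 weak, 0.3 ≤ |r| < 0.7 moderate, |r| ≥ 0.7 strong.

moderate positive

r = 0.552 > 0 so the relationship is positive.
|r| = 0.552, which falls in the moderate range.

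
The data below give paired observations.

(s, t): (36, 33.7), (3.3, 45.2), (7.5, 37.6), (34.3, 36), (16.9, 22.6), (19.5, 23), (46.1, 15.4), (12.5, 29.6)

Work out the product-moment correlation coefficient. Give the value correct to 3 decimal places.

n = 8, Σs = 176.1, Σt = 243.1, Σs² = 5486.95, Σt² = 8041.57, Σst = 4789.54
nΣst − ΣsΣt = 38316.32 − 42809.91 = -4493.59
nΣs² − (Σs)² = 43895.6 − 31011.21 = 12884.39; nΣt² − (Σt)² = 64332.56 − 59097.61 = 5234.95
r = -4493.59 / √(12884.39 × 5234.95) = -4493.59 / 8212.7424 ≈ -0.547

-0.547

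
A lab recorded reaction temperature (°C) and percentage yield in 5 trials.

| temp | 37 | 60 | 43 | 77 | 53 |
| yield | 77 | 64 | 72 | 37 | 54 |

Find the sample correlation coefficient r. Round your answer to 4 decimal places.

-0.9263

n = 5, Σx = 270, Σy = 304, Σx² = 15556, Σy² = 19494, Σxy = 15496
nΣxy − ΣxΣy = 77480 − 82080 = -4600
nΣx² − (Σx)² = 77780 − 72900 = 4880; nΣy² − (Σy)² = 97470 − 92416 = 5054
r = -4600 / √(4880 × 5054) = -4600 / 4966.2380 ≈ -0.9263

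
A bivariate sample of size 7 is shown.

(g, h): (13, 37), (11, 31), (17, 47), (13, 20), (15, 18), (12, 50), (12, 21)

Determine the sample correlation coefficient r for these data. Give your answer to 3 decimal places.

0.166

n = 7, Σg = 93, Σh = 224, Σg² = 1261, Σh² = 8204, Σgh = 3003
nΣgh − ΣgΣh = 21021 − 20832 = 189
nΣg² − (Σg)² = 8827 − 8649 = 178; nΣh² − (Σh)² = 57428 − 50176 = 7252
r = 189 / √(178 × 7252) = 189 / 1136.1584 ≈ 0.166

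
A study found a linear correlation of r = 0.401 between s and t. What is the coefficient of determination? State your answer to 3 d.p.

0.161

r² = (0.401)² = 0.161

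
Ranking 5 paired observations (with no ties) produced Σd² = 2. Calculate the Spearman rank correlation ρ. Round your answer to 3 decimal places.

0.900

ρ = 1 − 6Σd² / [n(n²−1)] = 1 − 6×2 / (5×24)
  = 1 − 12/120 = 1 − 0.1000 ≈ 0.900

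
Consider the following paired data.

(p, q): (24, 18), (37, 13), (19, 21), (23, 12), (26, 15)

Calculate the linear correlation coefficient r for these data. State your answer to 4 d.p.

-0.6015

n = 5, Σp = 129, Σq = 79, Σp² = 3511, Σq² = 1303, Σpq = 1978
nΣpq − ΣpΣq = 9890 − 10191 = -301
nΣp² − (Σp)² = 17555 − 16641 = 914; nΣq² − (Σq)² = 6515 − 6241 = 274
r = -301 / √(914 × 274) = -301 / 500.4358 ≈ -0.6015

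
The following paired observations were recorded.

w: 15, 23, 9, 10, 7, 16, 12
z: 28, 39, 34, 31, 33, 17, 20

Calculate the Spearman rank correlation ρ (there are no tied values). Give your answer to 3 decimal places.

Rank w: 5, 7, 2, 3, 1, 6, 4
Rank z: 3, 7, 6, 4, 5, 1, 2
d = rank(w) − rank(z): 2, 0, -4, -1, -4, 5, 2; Σd² = 66
ρ = 1 − 6Σd² / [n(n²−1)] = 1 − 6×66 / (7×48) = 1 − 396/336 ≈ -0.179

-0.179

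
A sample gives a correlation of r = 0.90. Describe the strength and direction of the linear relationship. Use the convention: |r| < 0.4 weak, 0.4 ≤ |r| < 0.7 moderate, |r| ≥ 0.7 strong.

strong positive

r = 0.90 > 0 so the relationship is positive.
|r| = 0.90, which falls in the strong range.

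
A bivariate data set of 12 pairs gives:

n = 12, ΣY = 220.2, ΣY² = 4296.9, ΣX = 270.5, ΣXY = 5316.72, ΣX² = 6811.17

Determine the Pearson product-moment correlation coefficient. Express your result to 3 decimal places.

r = (nΣXY − ΣXΣY) / √[(nΣX² − (ΣX)²)(nΣY² − (ΣY)²)]
Numerator: 12×5316.72 − 270.5×220.2 = 4236.54
Denominator: √[(81734.04 − 73170.25)(51562.8 − 48488.04)] = √[8563.79 × 3074.76] = 5131.4324
r = 4236.54 / 5131.4324 ≈ 0.826

0.826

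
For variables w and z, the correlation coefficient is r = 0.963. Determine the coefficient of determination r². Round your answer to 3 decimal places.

0.927

r² = (0.963)² = 0.927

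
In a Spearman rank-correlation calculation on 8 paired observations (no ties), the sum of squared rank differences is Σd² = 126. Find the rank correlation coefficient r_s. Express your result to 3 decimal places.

ρ = 1 − 6Σd² / [n(n²−1)] = 1 − 6×126 / (8×63)
  = 1 − 756/504 = 1 − 1.5000 ≈ -0.500

-0.500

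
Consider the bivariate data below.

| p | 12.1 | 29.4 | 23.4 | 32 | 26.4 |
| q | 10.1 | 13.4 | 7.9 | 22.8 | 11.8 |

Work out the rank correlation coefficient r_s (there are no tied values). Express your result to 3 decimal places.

Rank p: 1, 4, 2, 5, 3
Rank q: 2, 4, 1, 5, 3
d = rank(p) − rank(q): -1, 0, 1, 0, 0; Σd² = 2
ρ = 1 − 6Σd² / [n(n²−1)] = 1 − 6×2 / (5×24) = 1 − 12/120 ≈ 0.900

0.900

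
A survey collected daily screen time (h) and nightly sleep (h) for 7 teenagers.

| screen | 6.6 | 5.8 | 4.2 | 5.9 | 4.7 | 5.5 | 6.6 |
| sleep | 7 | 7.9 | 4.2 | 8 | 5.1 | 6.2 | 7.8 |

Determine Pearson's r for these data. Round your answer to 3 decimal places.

n = 7, Σx = 39.3, Σy = 46.2, Σx² = 225.55, Σy² = 318.34, Σxy = 266.41
nΣxy − ΣxΣy = 1864.87 − 1815.66 = 49.21
nΣx² − (Σx)² = 1578.85 − 1544.49 = 34.36; nΣy² − (Σy)² = 2228.38 − 2134.44 = 93.94
r = 49.21 / √(34.36 × 93.94) = 49.21 / 56.8135 ≈ 0.866

0.866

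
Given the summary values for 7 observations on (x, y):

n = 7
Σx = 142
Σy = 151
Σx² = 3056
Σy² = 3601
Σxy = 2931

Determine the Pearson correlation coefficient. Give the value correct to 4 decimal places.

-0.5381

r = (nΣxy − ΣxΣy) / √[(nΣx² − (Σx)²)(nΣy² − (Σy)²)]
Numerator: 7×2931 − 142×151 = -925
Denominator: √[(21392 − 20164)(25207 − 22801)] = √[1228 × 2406] = 1718.8857
r = -925 / 1718.8857 ≈ -0.5381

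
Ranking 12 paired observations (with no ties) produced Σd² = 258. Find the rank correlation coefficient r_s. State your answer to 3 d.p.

0.098

ρ = 1 − 6Σd² / [n(n²−1)] = 1 − 6×258 / (12×143)
  = 1 − 1548/1716 = 1 − 0.9021 ≈ 0.098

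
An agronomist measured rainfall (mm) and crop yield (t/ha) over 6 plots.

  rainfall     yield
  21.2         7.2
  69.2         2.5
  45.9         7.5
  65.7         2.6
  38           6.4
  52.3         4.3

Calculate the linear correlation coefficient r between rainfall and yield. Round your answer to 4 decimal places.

n = 6, Σx = 292.3, Σy = 30.5, Σx² = 15840.67, Σy² = 180.55, Σxy = 1308.8
nΣxy − ΣxΣy = 7852.8 − 8915.15 = -1062.35
nΣx² − (Σx)² = 95044.02 − 85439.29 = 9604.73; nΣy² − (Σy)² = 1083.3 − 930.25 = 153.05
r = -1062.35 / √(9604.73 × 153.05) = -1062.35 / 1212.4372 ≈ -0.8762

-0.8762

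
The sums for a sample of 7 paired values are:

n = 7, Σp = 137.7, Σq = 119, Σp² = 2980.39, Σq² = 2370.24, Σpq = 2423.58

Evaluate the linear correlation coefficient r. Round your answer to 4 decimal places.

0.2692

r = (nΣpq − ΣpΣq) / √[(nΣp² − (Σp)²)(nΣq² − (Σq)²)]
Numerator: 7×2423.58 − 137.7×119 = 578.76
Denominator: √[(20862.73 − 18961.29)(16591.68 − 14161)] = √[1901.44 × 2430.68] = 2149.8354
r = 578.76 / 2149.8354 ≈ 0.2692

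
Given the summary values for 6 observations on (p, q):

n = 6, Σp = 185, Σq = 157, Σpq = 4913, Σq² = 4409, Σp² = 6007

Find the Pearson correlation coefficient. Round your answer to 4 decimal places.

r = (nΣpq − ΣpΣq) / √[(nΣp² − (Σp)²)(nΣq² − (Σq)²)]
Numerator: 6×4913 − 185×157 = 433
Denominator: √[(36042 − 34225)(26454 − 24649)] = √[1817 × 1805] = 1810.9901
r = 433 / 1810.9901 ≈ 0.2391

0.2391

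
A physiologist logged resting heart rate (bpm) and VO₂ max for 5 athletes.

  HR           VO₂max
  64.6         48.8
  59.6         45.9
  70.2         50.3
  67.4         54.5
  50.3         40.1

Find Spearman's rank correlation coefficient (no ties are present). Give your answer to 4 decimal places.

Rank HR: 3, 2, 5, 4, 1
Rank VO₂max: 3, 2, 4, 5, 1
d = rank(HR) − rank(VO₂max): 0, 0, 1, -1, 0; Σd² = 2
ρ = 1 − 6Σd² / [n(n²−1)] = 1 − 6×2 / (5×24) = 1 − 12/120 ≈ 0.9000

0.9000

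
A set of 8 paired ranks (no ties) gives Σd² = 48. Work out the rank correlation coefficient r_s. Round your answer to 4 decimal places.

ρ = 1 − 6Σd² / [n(n²−1)] = 1 − 6×48 / (8×63)
  = 1 − 288/504 = 1 − 0.57143 ≈ 0.4286

0.4286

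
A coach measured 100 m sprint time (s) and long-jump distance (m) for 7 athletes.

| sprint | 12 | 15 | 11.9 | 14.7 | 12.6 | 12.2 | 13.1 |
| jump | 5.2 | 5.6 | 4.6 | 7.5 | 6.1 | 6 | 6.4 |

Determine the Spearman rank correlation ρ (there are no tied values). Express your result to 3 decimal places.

Rank sprint: 2, 7, 1, 6, 4, 3, 5
Rank jump: 2, 3, 1, 7, 5, 4, 6
d = rank(sprint) − rank(jump): 0, 4, 0, -1, -1, -1, -1; Σd² = 20
ρ = 1 − 6Σd² / [n(n²−1)] = 1 − 6×20 / (7×48) = 1 − 120/336 ≈ 0.643

0.643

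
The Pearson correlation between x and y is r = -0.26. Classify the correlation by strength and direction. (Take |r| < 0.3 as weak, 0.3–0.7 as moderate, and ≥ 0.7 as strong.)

weak negative

r = -0.26 < 0 so the relationship is negative.
|r| = 0.26, which falls in the weak range.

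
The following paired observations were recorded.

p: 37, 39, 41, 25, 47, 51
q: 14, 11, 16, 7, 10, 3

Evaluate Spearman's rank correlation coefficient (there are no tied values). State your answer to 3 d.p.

Rank p: 2, 3, 4, 1, 5, 6
Rank q: 5, 4, 6, 2, 3, 1
d = rank(p) − rank(q): -3, -1, -2, -1, 2, 5; Σd² = 44
ρ = 1 − 6Σd² / [n(n²−1)] = 1 − 6×44 / (6×35) = 1 − 264/210 ≈ -0.257

-0.257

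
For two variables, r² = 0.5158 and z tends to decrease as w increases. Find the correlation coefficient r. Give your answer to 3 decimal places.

-0.718

|r| = √0.5158 = 0.718
The association is negative, so r = −0.718.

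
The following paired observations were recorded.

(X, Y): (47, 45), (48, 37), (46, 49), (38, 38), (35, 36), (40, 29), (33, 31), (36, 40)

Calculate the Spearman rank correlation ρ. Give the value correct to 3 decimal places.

0.429

Rank X: 7, 8, 6, 4, 2, 5, 1, 3
Rank Y: 7, 4, 8, 5, 3, 1, 2, 6
d = rank(X) − rank(Y): 0, 4, -2, -1, -1, 4, -1, -3; Σd² = 48
ρ = 1 − 6Σd² / [n(n²−1)] = 1 − 6×48 / (8×63) = 1 − 288/504 ≈ 0.429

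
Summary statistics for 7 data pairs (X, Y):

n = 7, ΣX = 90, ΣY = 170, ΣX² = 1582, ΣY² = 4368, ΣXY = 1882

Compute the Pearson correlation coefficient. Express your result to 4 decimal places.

r = (nΣXY − ΣXΣY) / √[(nΣX² − (ΣX)²)(nΣY² − (ΣY)²)]
Numerator: 7×1882 − 90×170 = -2126
Denominator: √[(11074 − 8100)(30576 − 28900)] = √[2974 × 1676] = 2232.5824
r = -2126 / 2232.5824 ≈ -0.9523

-0.9523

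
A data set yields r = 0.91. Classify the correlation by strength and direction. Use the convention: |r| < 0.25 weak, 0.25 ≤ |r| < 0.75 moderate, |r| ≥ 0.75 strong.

strong positive

r = 0.91 > 0 so the relationship is positive.
|r| = 0.91, which falls in the strong range.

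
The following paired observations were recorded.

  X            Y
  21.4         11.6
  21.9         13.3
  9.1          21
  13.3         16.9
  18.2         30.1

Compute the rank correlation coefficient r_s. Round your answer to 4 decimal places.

Rank X: 4, 5, 1, 2, 3
Rank Y: 1, 2, 4, 3, 5
d = rank(X) − rank(Y): 3, 3, -3, -1, -2; Σd² = 32
ρ = 1 − 6Σd² / [n(n²−1)] = 1 − 6×32 / (5×24) = 1 − 192/120 ≈ -0.6000

-0.6000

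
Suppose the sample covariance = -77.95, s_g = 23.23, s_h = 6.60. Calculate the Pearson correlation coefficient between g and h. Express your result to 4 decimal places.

r = Cov(g,h) / (s_g · s_h) = -77.95 / (23.23 × 6.60)
  = -77.95 / 153.3180 ≈ -0.5084

-0.5084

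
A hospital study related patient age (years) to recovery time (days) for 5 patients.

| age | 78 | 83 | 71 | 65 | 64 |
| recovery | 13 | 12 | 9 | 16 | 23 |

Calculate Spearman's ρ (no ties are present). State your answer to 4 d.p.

-0.7000

Rank age: 4, 5, 3, 2, 1
Rank recovery: 3, 2, 1, 4, 5
d = rank(age) − rank(recovery): 1, 3, 2, -2, -4; Σd² = 34
ρ = 1 − 6Σd² / [n(n²−1)] = 1 − 6×34 / (5×24) = 1 − 204/120 ≈ -0.7000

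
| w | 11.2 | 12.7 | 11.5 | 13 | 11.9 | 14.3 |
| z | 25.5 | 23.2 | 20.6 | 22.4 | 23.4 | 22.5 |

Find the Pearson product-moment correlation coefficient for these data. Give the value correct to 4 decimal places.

n = 6, Σw = 74.6, Σz = 137.6, Σw² = 934.08, Σz² = 3168.42, Σwz = 1708.55
nΣwz − ΣwΣz = 10251.3 − 10264.96 = -13.66
nΣw² − (Σw)² = 5604.48 − 5565.16 = 39.32; nΣz² − (Σz)² = 19010.52 − 18933.76 = 76.76
r = -13.66 / √(39.32 × 76.76) = -13.66 / 54.9382 ≈ -0.2486

-0.2486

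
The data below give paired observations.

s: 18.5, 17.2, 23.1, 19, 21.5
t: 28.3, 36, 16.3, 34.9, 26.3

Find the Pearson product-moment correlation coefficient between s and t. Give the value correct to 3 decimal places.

n = 5, Σs = 99.3, Σt = 141.8, Σs² = 1994.95, Σt² = 4272.28, Σst = 2747.83
nΣst − ΣsΣt = 13739.15 − 14080.74 = -341.59
nΣs² − (Σs)² = 9974.75 − 9860.49 = 114.26; nΣt² − (Σt)² = 21361.4 − 20107.24 = 1254.16
r = -341.59 / √(114.26 × 1254.16) = -341.59 / 378.5503 ≈ -0.902

-0.902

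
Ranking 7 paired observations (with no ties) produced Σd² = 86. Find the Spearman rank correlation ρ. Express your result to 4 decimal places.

ρ = 1 − 6Σd² / [n(n²−1)] = 1 − 6×86 / (7×48)
  = 1 − 516/336 = 1 − 1.53571 ≈ -0.5357

-0.5357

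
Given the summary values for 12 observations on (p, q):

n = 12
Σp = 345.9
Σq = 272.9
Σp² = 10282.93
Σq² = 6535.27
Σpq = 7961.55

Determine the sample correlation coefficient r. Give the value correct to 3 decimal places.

r = (nΣpq − ΣpΣq) / √[(nΣp² − (Σp)²)(nΣq² − (Σq)²)]
Numerator: 12×7961.55 − 345.9×272.9 = 1142.49
Denominator: √[(123395.16 − 119646.81)(78423.24 − 74474.41)] = √[3748.35 × 3948.83] = 3847.2844
r = 1142.49 / 3847.2844 ≈ 0.297

0.297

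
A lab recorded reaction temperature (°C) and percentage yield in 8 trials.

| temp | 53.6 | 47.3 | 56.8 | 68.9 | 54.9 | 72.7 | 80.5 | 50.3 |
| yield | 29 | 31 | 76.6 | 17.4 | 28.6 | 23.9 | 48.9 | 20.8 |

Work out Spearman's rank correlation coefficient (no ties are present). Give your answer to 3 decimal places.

Rank temp: 3, 1, 5, 6, 4, 7, 8, 2
Rank yield: 5, 6, 8, 1, 4, 3, 7, 2
d = rank(temp) − rank(yield): -2, -5, -3, 5, 0, 4, 1, 0; Σd² = 80
ρ = 1 − 6Σd² / [n(n²−1)] = 1 − 6×80 / (8×63) = 1 − 480/504 ≈ 0.048

0.048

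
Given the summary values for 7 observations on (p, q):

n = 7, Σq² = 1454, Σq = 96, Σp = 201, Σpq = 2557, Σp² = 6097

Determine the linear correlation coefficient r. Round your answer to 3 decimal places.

r = (nΣpq − ΣpΣq) / √[(nΣp² − (Σp)²)(nΣq² − (Σq)²)]
Numerator: 7×2557 − 201×96 = -1397
Denominator: √[(42679 − 40401)(10178 − 9216)] = √[2278 × 962] = 1480.3500
r = -1397 / 1480.3500 ≈ -0.944

-0.944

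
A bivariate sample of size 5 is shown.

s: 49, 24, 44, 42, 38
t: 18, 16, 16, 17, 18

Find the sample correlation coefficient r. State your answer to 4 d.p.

0.5013

n = 5, Σs = 197, Σt = 85, Σs² = 8121, Σt² = 1449, Σst = 3368
nΣst − ΣsΣt = 16840 − 16745 = 95
nΣs² − (Σs)² = 40605 − 38809 = 1796; nΣt² − (Σt)² = 7245 − 7225 = 20
r = 95 / √(1796 × 20) = 95 / 189.5257 ≈ 0.5013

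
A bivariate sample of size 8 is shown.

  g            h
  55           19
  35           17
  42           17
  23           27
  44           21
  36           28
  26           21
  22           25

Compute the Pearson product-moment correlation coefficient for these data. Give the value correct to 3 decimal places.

n = 8, Σg = 283, Σh = 175, Σg² = 10935, Σh² = 3959, Σgh = 6003
nΣgh − ΣgΣh = 48024 − 49525 = -1501
nΣg² − (Σg)² = 87480 − 80089 = 7391; nΣh² − (Σh)² = 31672 − 30625 = 1047
r = -1501 / √(7391 × 1047) = -1501 / 2781.7938 ≈ -0.540

-0.540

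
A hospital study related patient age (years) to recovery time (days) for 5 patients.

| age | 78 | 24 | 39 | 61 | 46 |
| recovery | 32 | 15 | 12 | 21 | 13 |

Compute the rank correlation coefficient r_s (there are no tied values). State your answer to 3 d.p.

Rank age: 5, 1, 2, 4, 3
Rank recovery: 5, 3, 1, 4, 2
d = rank(age) − rank(recovery): 0, -2, 1, 0, 1; Σd² = 6
ρ = 1 − 6Σd² / [n(n²−1)] = 1 − 6×6 / (5×24) = 1 − 36/120 ≈ 0.700

0.700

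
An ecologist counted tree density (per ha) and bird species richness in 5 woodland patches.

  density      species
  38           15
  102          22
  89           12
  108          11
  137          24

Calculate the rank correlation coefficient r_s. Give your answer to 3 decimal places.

Rank density: 1, 3, 2, 4, 5
Rank species: 3, 4, 2, 1, 5
d = rank(density) − rank(species): -2, -1, 0, 3, 0; Σd² = 14
ρ = 1 − 6Σd² / [n(n²−1)] = 1 − 6×14 / (5×24) = 1 − 84/120 ≈ 0.300

0.300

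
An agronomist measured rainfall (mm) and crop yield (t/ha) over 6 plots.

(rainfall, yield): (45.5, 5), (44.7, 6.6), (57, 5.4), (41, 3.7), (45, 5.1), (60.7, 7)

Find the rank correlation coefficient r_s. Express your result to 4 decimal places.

Rank rainfall: 4, 2, 5, 1, 3, 6
Rank yield: 2, 5, 4, 1, 3, 6
d = rank(rainfall) − rank(yield): 2, -3, 1, 0, 0, 0; Σd² = 14
ρ = 1 − 6Σd² / [n(n²−1)] = 1 − 6×14 / (6×35) = 1 − 84/210 ≈ 0.6000

0.6000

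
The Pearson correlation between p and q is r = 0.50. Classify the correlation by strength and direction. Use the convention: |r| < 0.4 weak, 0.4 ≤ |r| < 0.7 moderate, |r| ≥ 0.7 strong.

r = 0.50 > 0 so the relationship is positive.
|r| = 0.50, which falls in the moderate range.

moderate positive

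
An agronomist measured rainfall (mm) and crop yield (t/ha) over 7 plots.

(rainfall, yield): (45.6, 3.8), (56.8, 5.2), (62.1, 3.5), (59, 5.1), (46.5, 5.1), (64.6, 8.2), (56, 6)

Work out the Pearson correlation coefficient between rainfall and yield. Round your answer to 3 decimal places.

n = 7, Σx = 390.6, Σy = 36.9, Σx² = 22114.42, Σy² = 208.99, Σxy = 2089.76
nΣxy − ΣxΣy = 14628.32 − 14413.14 = 215.18
nΣx² − (Σx)² = 154800.94 − 152568.36 = 2232.58; nΣy² − (Σy)² = 1462.93 − 1361.61 = 101.32
r = 215.18 / √(2232.58 × 101.32) = 215.18 / 475.6101 ≈ 0.452

0.452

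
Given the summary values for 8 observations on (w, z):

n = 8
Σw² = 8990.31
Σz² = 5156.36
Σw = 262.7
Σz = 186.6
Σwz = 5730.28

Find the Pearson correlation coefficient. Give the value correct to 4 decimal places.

r = (nΣwz − ΣwΣz) / √[(nΣw² − (Σw)²)(nΣz² − (Σz)²)]
Numerator: 8×5730.28 − 262.7×186.6 = -3177.58
Denominator: √[(71922.48 − 69011.29)(41250.88 − 34819.56)] = √[2911.19 × 6431.32] = 4326.9845
r = -3177.58 / 4326.9845 ≈ -0.7344

-0.7344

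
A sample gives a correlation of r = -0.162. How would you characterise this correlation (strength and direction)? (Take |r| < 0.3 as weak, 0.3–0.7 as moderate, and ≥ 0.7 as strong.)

weak negative

r = -0.162 < 0 so the relationship is negative.
|r| = 0.162, which falls in the weak range.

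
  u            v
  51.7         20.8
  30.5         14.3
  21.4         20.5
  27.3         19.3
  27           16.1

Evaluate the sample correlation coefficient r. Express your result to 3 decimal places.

n = 5, Σu = 157.9, Σv = 91, Σu² = 5535.39, Σv² = 1689.08, Σuv = 2911.8
nΣuv − ΣuΣv = 14559 − 14368.9 = 190.1
nΣu² − (Σu)² = 27676.95 − 24932.41 = 2744.54; nΣv² − (Σv)² = 8445.4 − 8281 = 164.4
r = 190.1 / √(2744.54 × 164.4) = 190.1 / 671.7160 ≈ 0.283

0.283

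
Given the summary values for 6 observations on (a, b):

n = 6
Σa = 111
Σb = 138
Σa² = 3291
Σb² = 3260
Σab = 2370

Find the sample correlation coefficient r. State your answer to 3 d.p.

r = (nΣab − ΣaΣb) / √[(nΣa² − (Σa)²)(nΣb² − (Σb)²)]
Numerator: 6×2370 − 111×138 = -1098
Denominator: √[(19746 − 12321)(19560 − 19044)] = √[7425 × 516] = 1957.3707
r = -1098 / 1957.3707 ≈ -0.561

-0.561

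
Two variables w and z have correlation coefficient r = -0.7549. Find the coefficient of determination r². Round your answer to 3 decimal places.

0.570

r² = (-0.7549)² = 0.570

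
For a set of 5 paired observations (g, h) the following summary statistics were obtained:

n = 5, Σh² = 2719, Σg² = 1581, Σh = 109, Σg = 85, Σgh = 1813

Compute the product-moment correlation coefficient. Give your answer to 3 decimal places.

r = (nΣgh − ΣgΣh) / √[(nΣg² − (Σg)²)(nΣh² − (Σh)²)]
Numerator: 5×1813 − 85×109 = -200
Denominator: √[(7905 − 7225)(13595 − 11881)] = √[680 × 1714] = 1079.5925
r = -200 / 1079.5925 ≈ -0.185

-0.185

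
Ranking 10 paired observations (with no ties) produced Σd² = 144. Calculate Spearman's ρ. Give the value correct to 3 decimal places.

0.127

ρ = 1 − 6Σd² / [n(n²−1)] = 1 − 6×144 / (10×99)
  = 1 − 864/990 = 1 − 0.8727 ≈ 0.127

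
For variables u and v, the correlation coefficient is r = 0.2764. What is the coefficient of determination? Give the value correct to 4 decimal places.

0.0764

r² = (0.2764)² = 0.0764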